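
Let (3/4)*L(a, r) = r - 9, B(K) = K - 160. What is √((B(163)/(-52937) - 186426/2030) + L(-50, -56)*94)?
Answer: I*√214062950370862161870/161193165 ≈ 90.766*I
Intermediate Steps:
B(K) = -160 + K
L(a, r) = -12 + 4*r/3 (L(a, r) = 4*(r - 9)/3 = 4*(-9 + r)/3 = -12 + 4*r/3)
√((B(163)/(-52937) - 186426/2030) + L(-50, -56)*94) = √(((-160 + 163)/(-52937) - 186426/2030) + (-12 + (4/3)*(-56))*94) = √((3*(-1/52937) - 186426*1/2030) + (-12 - 224/3)*94) = √((-3/52937 - 93213/1015) - 260/3*94) = √(-4934419626/53731055 - 24440/3) = √(-1327990243078/161193165) = I*√214062950370862161870/161193165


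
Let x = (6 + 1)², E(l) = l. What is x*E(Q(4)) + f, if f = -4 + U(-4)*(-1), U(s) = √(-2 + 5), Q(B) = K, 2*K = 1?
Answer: 41/2 - √3 ≈ 18.768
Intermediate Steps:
K = ½ (K = (½)*1 = ½ ≈ 0.50000)
Q(B) = ½
U(s) = √3
x = 49 (x = 7² = 49)
f = -4 - √3 (f = -4 + √3*(-1) = -4 - √3 ≈ -5.7320)
x*E(Q(4)) + f = 49*(½) + (-4 - √3) = 49/2 + (-4 - √3) = 41/2 - √3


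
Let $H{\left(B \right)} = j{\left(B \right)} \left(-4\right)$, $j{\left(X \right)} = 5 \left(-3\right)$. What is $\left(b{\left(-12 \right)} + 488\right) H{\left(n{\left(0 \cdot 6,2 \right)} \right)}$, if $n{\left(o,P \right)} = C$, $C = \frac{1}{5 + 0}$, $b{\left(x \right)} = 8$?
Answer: $29760$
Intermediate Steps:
$j{\left(X \right)} = -15$
$C = \frac{1}{5} \approx 0.2$
$n{\left(o,P \right)} = \frac{1}{5}$
$H{\left(B \right)} = 60$ ($H{\left(B \right)} = \left(-15\right) \left(-4\right) = 60$)
$\left(b{\left(-12 \right)} + 488\right) H{\left(n{\left(0 \cdot 6,2 \right)} \right)} = \left(8 + 488\right) 60 = 496 \cdot 60 = 29760$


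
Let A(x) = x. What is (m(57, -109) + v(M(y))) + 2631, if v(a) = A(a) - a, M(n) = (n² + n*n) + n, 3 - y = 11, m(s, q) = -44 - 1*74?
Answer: 2513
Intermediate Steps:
m(s, q) = -118 (m(s, q) = -44 - 74 = -118)
y = -8 (y = 3 - 1*11 = 3 - 11 = -8)
M(n) = n + 2*n² (M(n) = (n² + n²) + n = 2*n² + n = n + 2*n²)
v(a) = 0 (v(a) = a - a = 0)
(m(57, -109) + v(M(y))) + 2631 = (-118 + 0) + 2631 = -118 + 2631 = 2513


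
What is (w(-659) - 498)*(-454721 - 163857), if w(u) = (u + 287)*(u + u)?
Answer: -302978267244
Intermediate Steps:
w(u) = 2*u*(287 + u) (w(u) = (287 + u)*(2*u) = 2*u*(287 + u))
(w(-659) - 498)*(-454721 - 163857) = (2*(-659)*(287 - 659) - 498)*(-454721 - 163857) = (2*(-659)*(-372) - 498)*(-618578) = (490296 - 498)*(-618578) = 489798*(-618578) = -302978267244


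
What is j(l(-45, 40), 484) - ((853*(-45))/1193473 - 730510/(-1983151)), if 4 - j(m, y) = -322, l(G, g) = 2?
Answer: 770793197825803/2366837173423 ≈ 325.66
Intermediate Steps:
j(m, y) = 326 (j(m, y) = 4 - 1*(-322) = 4 + 322 = 326)
j(l(-45, 40), 484) - ((853*(-45))/1193473 - 730510/(-1983151)) = 326 - ((853*(-45))/1193473 - 730510/(-1983151)) = 326 - (-38385*1/1193473 - 730510*(-1/1983151)) = 326 - (-38385/1193473 + 730510/1983151) = 326 - 1*795720710095/2366837173423 = 326 - 795720710095/2366837173423 = 770793197825803/2366837173423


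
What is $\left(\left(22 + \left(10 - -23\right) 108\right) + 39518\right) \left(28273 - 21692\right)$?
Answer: $283667424$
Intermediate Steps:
$\left(\left(22 + \left(10 - -23\right) 108\right) + 39518\right) \left(28273 - 21692\right) = \left(\left(22 + \left(10 + 23\right) 108\right) + 39518\right) 6581 = \left(\left(22 + 33 \cdot 108\right) + 39518\right) 6581 = \left(\left(22 + 3564\right) + 39518\right) 6581 = \left(3586 + 39518\right) 6581 = 43104 \cdot 6581 = 283667424$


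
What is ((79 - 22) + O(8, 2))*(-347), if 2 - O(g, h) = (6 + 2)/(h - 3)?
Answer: -23249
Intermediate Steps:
O(g, h) = 2 - 8/(-3 + h) (O(g, h) = 2 - (6 + 2)/(h - 3) = 2 - 8/(-3 + h))
((79 - 22) + O(8, 2))*(-347) = ((79 - 22) + 2*(-7 + 2)/(-3 + 2))*(-347) = (57 + 2*(-5)/(-1))*(-347) = (57 + 2*(-1)*(-5))*(-347) = (57 + 10)*(-347) = 67*(-347) = -23249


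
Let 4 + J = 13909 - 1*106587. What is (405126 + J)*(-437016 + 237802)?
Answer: -62243219016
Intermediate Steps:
J = -92682 (J = -4 + (13909 - 1*106587) = -4 + (13909 - 106587) = -4 - 92678 = -92682)
(405126 + J)*(-437016 + 237802) = (405126 - 92682)*(-437016 + 237802) = 312444*(-199214) = -62243219016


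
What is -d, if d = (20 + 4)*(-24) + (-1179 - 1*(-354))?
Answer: 1401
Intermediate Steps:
d = -1401 (d = 24*(-24) + (-1179 + 354) = -576 - 825 = -1401)
-d = -1*(-1401) = 1401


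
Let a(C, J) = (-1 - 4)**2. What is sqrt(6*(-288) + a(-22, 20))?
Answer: I*sqrt(1703) ≈ 41.267*I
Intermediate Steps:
a(C, J) = 25 (a(C, J) = (-5)**2 = 25)
sqrt(6*(-288) + a(-22, 20)) = sqrt(6*(-288) + 25) = sqrt(-1728 + 25) = sqrt(-1703) = I*sqrt(1703)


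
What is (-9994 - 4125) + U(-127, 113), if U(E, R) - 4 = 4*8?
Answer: -14083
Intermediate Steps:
U(E, R) = 36 (U(E, R) = 4 + 4*8 = 4 + 32 = 36)
(-9994 - 4125) + U(-127, 113) = (-9994 - 4125) + 36 = -14119 + 36 = -14083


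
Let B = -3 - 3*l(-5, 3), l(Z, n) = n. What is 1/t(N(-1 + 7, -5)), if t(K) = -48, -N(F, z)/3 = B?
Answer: -1/48 ≈ -0.020833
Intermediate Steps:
B = -12 (B = -3 - 3*3 = -3 - 9 = -12)
N(F, z) = 36 (N(F, z) = -3*(-12) = 36)
1/t(N(-1 + 7, -5)) = 1/(-48) = -1/48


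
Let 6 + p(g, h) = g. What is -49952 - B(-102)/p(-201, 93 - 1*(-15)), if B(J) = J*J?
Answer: -1147740/23 ≈ -49902.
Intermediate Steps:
p(g, h) = -6 + g
B(J) = J²
-49952 - B(-102)/p(-201, 93 - 1*(-15)) = -49952 - (-102)²/(-6 - 201) = -49952 - 10404/(-207) = -49952 - 10404*(-1)/207 = -49952 - 1*(-1156/23) = -49952 + 1156/23 = -1147740/23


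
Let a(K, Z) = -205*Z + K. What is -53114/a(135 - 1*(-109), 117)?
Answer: 53114/23741 ≈ 2.2372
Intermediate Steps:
a(K, Z) = K - 205*Z
-53114/a(135 - 1*(-109), 117) = -53114/((135 - 1*(-109)) - 205*117) = -53114/((135 + 109) - 23985) = -53114/(244 - 23985) = -53114/(-23741) = -53114*(-1/23741) = 53114/23741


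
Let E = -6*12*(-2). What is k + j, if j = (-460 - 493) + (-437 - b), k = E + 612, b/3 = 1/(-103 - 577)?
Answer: -431117/680 ≈ -634.00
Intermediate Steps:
E = 144 (E = -72*(-2) = 144)
b = -3/680 (b = 3/(-103 - 577) = 3/(-680) = 3*(-1/680) = -3/680 ≈ -0.0044118)
k = 756 (k = 144 + 612 = 756)
j = -945197/680 (j = (-460 - 493) + (-437 - 1*(-3/680)) = -953 + (-437 + 3/680) = -953 - 297157/680 = -945197/680 ≈ -1390.0)
k + j = 756 - 945197/680 = -431117/680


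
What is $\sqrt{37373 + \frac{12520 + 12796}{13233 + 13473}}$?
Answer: $\frac{\sqrt{6663872428431}}{13353} \approx 193.32$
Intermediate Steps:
$\sqrt{37373 + \frac{12520 + 12796}{13233 + 13473}} = \sqrt{37373 + \frac{25316}{26706}} = \sqrt{37373 + 25316 \cdot \frac{1}{26706}} = \sqrt{37373 + \frac{12658}{13353}} = \sqrt{\frac{499054327}{13353}} = \frac{\sqrt{6663872428431}}{13353}$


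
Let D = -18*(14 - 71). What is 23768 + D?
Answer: 24794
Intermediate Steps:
D = 1026 (D = -18*(-57) = 1026)
23768 + D = 23768 + 1026 = 24794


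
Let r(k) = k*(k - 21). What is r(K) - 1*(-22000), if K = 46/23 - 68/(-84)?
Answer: 9679462/441 ≈ 21949.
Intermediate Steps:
K = 59/21 (K = 46*(1/23) - 68*(-1/84) = 2 + 17/21 = 59/21 ≈ 2.8095)
r(k) = k*(-21 + k)
r(K) - 1*(-22000) = 59*(-21 + 59/21)/21 - 1*(-22000) = (59/21)*(-382/21) + 22000 = -22538/441 + 22000 = 9679462/441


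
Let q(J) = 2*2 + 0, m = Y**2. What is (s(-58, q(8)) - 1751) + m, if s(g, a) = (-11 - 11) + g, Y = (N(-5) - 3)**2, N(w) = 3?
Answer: -1831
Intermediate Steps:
Y = 0 (Y = (3 - 3)**2 = 0**2 = 0)
m = 0 (m = 0**2 = 0)
q(J) = 4 (q(J) = 4 + 0 = 4)
s(g, a) = -22 + g
(s(-58, q(8)) - 1751) + m = ((-22 - 58) - 1751) + 0 = (-80 - 1751) + 0 = -1831 + 0 = -1831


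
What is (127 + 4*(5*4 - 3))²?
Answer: 38025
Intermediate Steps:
(127 + 4*(5*4 - 3))² = (127 + 4*(20 - 3))² = (127 + 4*17)² = (127 + 68)² = 195² = 38025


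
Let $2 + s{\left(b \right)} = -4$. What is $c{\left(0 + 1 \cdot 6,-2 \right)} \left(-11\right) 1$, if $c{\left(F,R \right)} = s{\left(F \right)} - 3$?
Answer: $99$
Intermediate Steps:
$s{\left(b \right)} = -6$ ($s{\left(b \right)} = -2 - 4 = -6$)
$c{\left(F,R \right)} = -9$ ($c{\left(F,R \right)} = -6 - 3 = -9$)
$c{\left(0 + 1 \cdot 6,-2 \right)} \left(-11\right) 1 = \left(-9\right) \left(-11\right) 1 = 99 \cdot 1 = 99$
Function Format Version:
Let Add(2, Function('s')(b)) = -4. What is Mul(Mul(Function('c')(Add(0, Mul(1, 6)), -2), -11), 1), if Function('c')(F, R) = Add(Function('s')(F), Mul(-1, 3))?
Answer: 99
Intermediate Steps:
Function('s')(b) = -6 (Function('s')(b) = Add(-2, -4) = -6)
Function('c')(F, R) = -9 (Function('c')(F, R) = Add(-6, Mul(-1, 3)) = Add(-6, -3) = -9)
Mul(Mul(Function('c')(Add(0, Mul(1, 6)), -2), -11), 1) = Mul(Mul(-9, -11), 1) = Mul(99, 1) = 99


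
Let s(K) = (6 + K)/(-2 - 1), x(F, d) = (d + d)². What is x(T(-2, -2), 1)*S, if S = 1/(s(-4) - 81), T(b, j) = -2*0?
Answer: -12/245 ≈ -0.048980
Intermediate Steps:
T(b, j) = 0
x(F, d) = 4*d² (x(F, d) = (2*d)² = 4*d²)
s(K) = -2 - K/3 (s(K) = (6 + K)/(-3) = -(6 + K)/3 = -2 - K/3)
S = -3/245 (S = 1/((-2 - ⅓*(-4)) - 81) = 1/((-2 + 4/3) - 81) = 1/(-⅔ - 81) = 1/(-245/3) = -3/245 ≈ -0.012245)
x(T(-2, -2), 1)*S = (4*1²)*(-3/245) = (4*1)*(-3/245) = 4*(-3/245) = -12/245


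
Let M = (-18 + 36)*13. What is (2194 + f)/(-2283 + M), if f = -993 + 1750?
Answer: -2951/2049 ≈ -1.4402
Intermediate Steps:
f = 757
M = 234 (M = 18*13 = 234)
(2194 + f)/(-2283 + M) = (2194 + 757)/(-2283 + 234) = 2951/(-2049) = 2951*(-1/2049) = -2951/2049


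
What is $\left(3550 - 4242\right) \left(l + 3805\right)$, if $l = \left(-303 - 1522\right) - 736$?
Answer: $-860848$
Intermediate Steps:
$l = -2561$ ($l = -1825 - 736 = -2561$)
$\left(3550 - 4242\right) \left(l + 3805\right) = \left(3550 - 4242\right) \left(-2561 + 3805\right) = \left(-692\right) 1244 = -860848$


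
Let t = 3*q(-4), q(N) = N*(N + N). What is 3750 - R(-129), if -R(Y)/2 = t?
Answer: 3942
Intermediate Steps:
q(N) = 2*N² (q(N) = N*(2*N) = 2*N²)
t = 96 (t = 3*(2*(-4)²) = 3*(2*16) = 3*32 = 96)
R(Y) = -192 (R(Y) = -2*96 = -192)
3750 - R(-129) = 3750 - 1*(-192) = 3750 + 192 = 3942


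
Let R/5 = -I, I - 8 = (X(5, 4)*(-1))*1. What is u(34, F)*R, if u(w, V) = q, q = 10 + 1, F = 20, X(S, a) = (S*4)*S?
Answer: 5060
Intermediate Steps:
X(S, a) = 4*S² (X(S, a) = (4*S)*S = 4*S²)
I = -92 (I = 8 + ((4*5²)*(-1))*1 = 8 + ((4*25)*(-1))*1 = 8 + (100*(-1))*1 = 8 - 100*1 = 8 - 100 = -92)
q = 11
u(w, V) = 11
R = 460 (R = 5*(-1*(-92)) = 5*92 = 460)
u(34, F)*R = 11*460 = 5060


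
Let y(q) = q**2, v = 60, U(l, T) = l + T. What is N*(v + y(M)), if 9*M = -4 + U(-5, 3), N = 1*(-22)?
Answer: -11968/9 ≈ -1329.8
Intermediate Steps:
U(l, T) = T + l
N = -22
M = -2/3 (M = (-4 + (3 - 5))/9 = (-4 - 2)/9 = (1/9)*(-6) = -2/3 ≈ -0.66667)
N*(v + y(M)) = -22*(60 + (-2/3)**2) = -22*(60 + 4/9) = -22*544/9 = -11968/9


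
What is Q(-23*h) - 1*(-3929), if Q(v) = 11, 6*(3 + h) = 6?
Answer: 3940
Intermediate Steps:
h = -2 (h = -3 + (⅙)*6 = -3 + 1 = -2)
Q(-23*h) - 1*(-3929) = 11 - 1*(-3929) = 11 + 3929 = 3940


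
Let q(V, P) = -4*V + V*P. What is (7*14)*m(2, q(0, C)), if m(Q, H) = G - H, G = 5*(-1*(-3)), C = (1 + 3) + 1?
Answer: 1470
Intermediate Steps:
C = 5 (C = 4 + 1 = 5)
q(V, P) = -4*V + P*V
G = 15 (G = 5*3 = 15)
m(Q, H) = 15 - H
(7*14)*m(2, q(0, C)) = (7*14)*(15 - 0*(-4 + 5)) = 98*(15 - 0) = 98*(15 - 1*0) = 98*(15 + 0) = 98*15 = 1470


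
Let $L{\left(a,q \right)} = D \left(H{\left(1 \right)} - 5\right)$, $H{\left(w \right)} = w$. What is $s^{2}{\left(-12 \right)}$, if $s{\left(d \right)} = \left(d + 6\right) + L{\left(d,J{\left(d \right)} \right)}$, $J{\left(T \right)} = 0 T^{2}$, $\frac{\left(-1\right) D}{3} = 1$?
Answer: $36$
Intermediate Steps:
$D = -3$ ($D = \left(-3\right) 1 = -3$)
$J{\left(T \right)} = 0$
$L{\left(a,q \right)} = 12$ ($L{\left(a,q \right)} = - 3 \left(1 - 5\right) = \left(-3\right) \left(-4\right) = 12$)
$s{\left(d \right)} = 18 + d$ ($s{\left(d \right)} = \left(d + 6\right) + 12 = \left(6 + d\right) + 12 = 18 + d$)
$s^{2}{\left(-12 \right)} = \left(18 - 12\right)^{2} = 6^{2} = 36$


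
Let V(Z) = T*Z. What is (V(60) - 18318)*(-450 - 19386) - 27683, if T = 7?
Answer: 354997045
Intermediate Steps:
V(Z) = 7*Z
(V(60) - 18318)*(-450 - 19386) - 27683 = (7*60 - 18318)*(-450 - 19386) - 27683 = (420 - 18318)*(-19836) - 27683 = -17898*(-19836) - 27683 = 355024728 - 27683 = 354997045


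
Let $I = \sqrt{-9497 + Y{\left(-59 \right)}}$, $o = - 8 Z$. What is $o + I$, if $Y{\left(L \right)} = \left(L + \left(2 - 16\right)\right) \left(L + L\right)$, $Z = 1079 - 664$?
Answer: $-3320 + i \sqrt{883} \approx -3320.0 + 29.715 i$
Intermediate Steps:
$Z = 415$
$Y{\left(L \right)} = 2 L \left(-14 + L\right)$ ($Y{\left(L \right)} = \left(L + \left(2 - 16\right)\right) 2 L = \left(L - 14\right) 2 L = \left(-14 + L\right) 2 L = 2 L \left(-14 + L\right)$)
$o = -3320$ ($o = \left(-8\right) 415 = -3320$)
$I = i \sqrt{883}$ ($I = \sqrt{-9497 + 2 \left(-59\right) \left(-14 - 59\right)} = \sqrt{-9497 + 2 \left(-59\right) \left(-73\right)} = \sqrt{-9497 + 8614} = \sqrt{-883} = i \sqrt{883} \approx 29.715 i$)
$o + I = -3320 + i \sqrt{883}$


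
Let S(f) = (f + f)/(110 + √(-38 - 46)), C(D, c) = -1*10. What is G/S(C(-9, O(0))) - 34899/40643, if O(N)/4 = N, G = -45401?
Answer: 20297491475/81286 + 45401*I*√21/10 ≈ 2.497e+5 + 20805.0*I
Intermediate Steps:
O(N) = 4*N
C(D, c) = -10
S(f) = 2*f/(110 + 2*I*√21) (S(f) = (2*f)/(110 + √(-84)) = (2*f)/(110 + 2*I*√21) = 2*f/(110 + 2*I*√21))
G/S(C(-9, O(0))) - 34899/40643 = -45401*(-1523/(5*(55 - I*√21))) - 34899/40643 = -45401/(-275/1523 + 5*I*√21/1523) - 34899*1/40643 = -45401/(-275/1523 + 5*I*√21/1523) - 34899/40643 = -34899/40643 - 45401/(-275/1523 + 5*I*√21/1523)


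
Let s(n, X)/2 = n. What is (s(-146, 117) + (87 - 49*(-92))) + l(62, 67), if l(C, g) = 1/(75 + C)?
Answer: 589512/137 ≈ 4303.0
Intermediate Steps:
s(n, X) = 2*n
(s(-146, 117) + (87 - 49*(-92))) + l(62, 67) = (2*(-146) + (87 - 49*(-92))) + 1/(75 + 62) = (-292 + (87 + 4508)) + 1/137 = (-292 + 4595) + 1/137 = 4303 + 1/137 = 589512/137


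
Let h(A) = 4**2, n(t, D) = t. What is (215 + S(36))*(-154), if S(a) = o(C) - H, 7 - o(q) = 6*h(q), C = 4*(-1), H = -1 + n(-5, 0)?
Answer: -20328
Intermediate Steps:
h(A) = 16
H = -6 (H = -1 - 5 = -6)
C = -4
o(q) = -89 (o(q) = 7 - 6*16 = 7 - 1*96 = 7 - 96 = -89)
S(a) = -83 (S(a) = -89 - 1*(-6) = -89 + 6 = -83)
(215 + S(36))*(-154) = (215 - 83)*(-154) = 132*(-154) = -20328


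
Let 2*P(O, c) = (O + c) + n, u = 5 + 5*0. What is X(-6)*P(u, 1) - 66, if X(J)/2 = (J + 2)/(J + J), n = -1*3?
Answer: -65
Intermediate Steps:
n = -3
u = 5 (u = 5 + 0 = 5)
P(O, c) = -3/2 + O/2 + c/2 (P(O, c) = ((O + c) - 3)/2 = (-3 + O + c)/2 = -3/2 + O/2 + c/2)
X(J) = (2 + J)/J (X(J) = 2*((J + 2)/(J + J)) = 2*((2 + J)/((2*J))) = 2*((2 + J)*(1/(2*J))) = 2*((2 + J)/(2*J)) = (2 + J)/J)
X(-6)*P(u, 1) - 66 = ((2 - 6)/(-6))*(-3/2 + (1/2)*5 + (1/2)*1) - 66 = (-1/6*(-4))*(-3/2 + 5/2 + 1/2) - 66 = (2/3)*(3/2) - 66 = 1 - 66 = -65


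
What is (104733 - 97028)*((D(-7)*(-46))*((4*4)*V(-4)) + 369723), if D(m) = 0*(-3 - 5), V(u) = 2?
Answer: 2848715715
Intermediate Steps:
D(m) = 0 (D(m) = 0*(-8) = 0)
(104733 - 97028)*((D(-7)*(-46))*((4*4)*V(-4)) + 369723) = (104733 - 97028)*((0*(-46))*((4*4)*2) + 369723) = 7705*(0*(16*2) + 369723) = 7705*(0*32 + 369723) = 7705*(0 + 369723) = 7705*369723 = 2848715715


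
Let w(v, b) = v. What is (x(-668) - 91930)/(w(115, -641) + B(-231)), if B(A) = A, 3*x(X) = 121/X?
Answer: 184227841/232464 ≈ 792.50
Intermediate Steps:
x(X) = 121/(3*X) (x(X) = (121/X)/3 = 121/(3*X))
(x(-668) - 91930)/(w(115, -641) + B(-231)) = ((121/3)/(-668) - 91930)/(115 - 231) = ((121/3)*(-1/668) - 91930)/(-116) = (-121/2004 - 91930)*(-1/116) = -184227841/2004*(-1/116) = 184227841/232464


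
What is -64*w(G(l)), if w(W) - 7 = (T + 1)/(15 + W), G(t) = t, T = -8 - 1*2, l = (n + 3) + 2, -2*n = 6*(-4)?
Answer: -430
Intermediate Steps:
n = 12 (n = -3*(-4) = -½*(-24) = 12)
l = 17 (l = (12 + 3) + 2 = 15 + 2 = 17)
T = -10 (T = -8 - 2 = -10)
w(W) = 7 - 9/(15 + W) (w(W) = 7 + (-10 + 1)/(15 + W) = 7 - 9/(15 + W))
-64*w(G(l)) = -64*(96 + 7*17)/(15 + 17) = -64*(96 + 119)/32 = -2*215 = -64*215/32 = -430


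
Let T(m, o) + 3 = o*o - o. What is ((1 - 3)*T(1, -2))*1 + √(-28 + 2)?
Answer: -6 + I*√26 ≈ -6.0 + 5.099*I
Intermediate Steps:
T(m, o) = -3 + o² - o (T(m, o) = -3 + (o*o - o) = -3 + (o² - o) = -3 + o² - o)
((1 - 3)*T(1, -2))*1 + √(-28 + 2) = ((1 - 3)*(-3 + (-2)² - 1*(-2)))*1 + √(-28 + 2) = -2*(-3 + 4 + 2)*1 + √(-26) = -2*3*1 + I*√26 = -6*1 + I*√26 = -6 + I*√26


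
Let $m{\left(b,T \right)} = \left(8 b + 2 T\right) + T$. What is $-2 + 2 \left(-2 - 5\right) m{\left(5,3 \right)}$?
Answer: $-688$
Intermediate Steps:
$m{\left(b,T \right)} = 3 T + 8 b$ ($m{\left(b,T \right)} = \left(2 T + 8 b\right) + T = 3 T + 8 b$)
$-2 + 2 \left(-2 - 5\right) m{\left(5,3 \right)} = -2 + 2 \left(-2 - 5\right) \left(3 \cdot 3 + 8 \cdot 5\right) = -2 + 2 \left(-7\right) \left(9 + 40\right) = -2 - 686 = -688$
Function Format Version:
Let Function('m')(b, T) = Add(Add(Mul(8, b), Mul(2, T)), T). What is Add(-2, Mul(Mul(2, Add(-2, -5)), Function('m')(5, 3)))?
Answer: -688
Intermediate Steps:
Function('m')(b, T) = Add(Mul(3, T), Mul(8, b)) (Function('m')(b, T) = Add(Add(Mul(2, T), Mul(8, b)), T) = Add(Mul(3, T), Mul(8, b)))
Add(-2, Mul(Mul(2, Add(-2, -5)), Function('m')(5, 3))) = Add(-2, Mul(Mul(2, Add(-2, -5)), Add(Mul(3, 3), Mul(8, 5)))) = Add(-2, Mul(Mul(2, -7), Add(9, 40))) = Add(-2, Mul(-14, 49)) = Add(-2, -686) = -688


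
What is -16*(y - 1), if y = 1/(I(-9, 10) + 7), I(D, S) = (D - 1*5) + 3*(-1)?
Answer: 88/5 ≈ 17.600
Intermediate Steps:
I(D, S) = -8 + D (I(D, S) = (D - 5) - 3 = (-5 + D) - 3 = -8 + D)
y = -⅒ (y = 1/((-8 - 9) + 7) = 1/(-17 + 7) = 1/(-10) = -⅒ ≈ -0.10000)
-16*(y - 1) = -16*(-⅒ - 1) = -16*(-11/10) = 88/5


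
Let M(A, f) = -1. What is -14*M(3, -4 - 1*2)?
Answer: 14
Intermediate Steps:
-14*M(3, -4 - 1*2) = -14*(-1) = 14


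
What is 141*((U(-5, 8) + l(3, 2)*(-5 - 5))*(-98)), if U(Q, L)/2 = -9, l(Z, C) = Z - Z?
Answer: 248724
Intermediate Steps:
l(Z, C) = 0
U(Q, L) = -18 (U(Q, L) = 2*(-9) = -18)
141*((U(-5, 8) + l(3, 2)*(-5 - 5))*(-98)) = 141*((-18 + 0*(-5 - 5))*(-98)) = 141*((-18 + 0*(-10))*(-98)) = 141*((-18 + 0)*(-98)) = 141*(-18*(-98)) = 141*1764 = 248724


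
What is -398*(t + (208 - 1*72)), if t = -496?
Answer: 143280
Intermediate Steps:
-398*(t + (208 - 1*72)) = -398*(-496 + (208 - 1*72)) = -398*(-496 + (208 - 72)) = -398*(-496 + 136) = -398*(-360) = 143280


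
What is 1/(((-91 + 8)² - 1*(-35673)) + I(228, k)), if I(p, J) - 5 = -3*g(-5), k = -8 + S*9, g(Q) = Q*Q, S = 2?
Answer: 1/42492 ≈ 2.3534e-5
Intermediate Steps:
g(Q) = Q²
k = 10 (k = -8 + 2*9 = -8 + 18 = 10)
I(p, J) = -70 (I(p, J) = 5 - 3*(-5)² = 5 - 3*25 = 5 - 75 = -70)
1/(((-91 + 8)² - 1*(-35673)) + I(228, k)) = 1/(((-91 + 8)² - 1*(-35673)) - 70) = 1/(((-83)² + 35673) - 70) = 1/((6889 + 35673) - 70) = 1/(42562 - 70) = 1/42492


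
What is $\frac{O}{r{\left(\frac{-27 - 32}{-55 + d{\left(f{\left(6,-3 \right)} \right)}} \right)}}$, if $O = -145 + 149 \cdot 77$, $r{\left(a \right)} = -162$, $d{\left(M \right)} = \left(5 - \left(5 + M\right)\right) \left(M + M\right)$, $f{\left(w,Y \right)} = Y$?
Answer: $- \frac{1888}{27} \approx -69.926$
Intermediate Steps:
$d{\left(M \right)} = - 2 M^{2}$ ($d{\left(M \right)} = - M 2 M = - 2 M^{2}$)
$O = 11328$ ($O = -145 + 11473 = 11328$)
$\frac{O}{r{\left(\frac{-27 - 32}{-55 + d{\left(f{\left(6,-3 \right)} \right)}} \right)}} = \frac{11328}{-162} = 11328 \left(- \frac{1}{162}\right) = - \frac{1888}{27}$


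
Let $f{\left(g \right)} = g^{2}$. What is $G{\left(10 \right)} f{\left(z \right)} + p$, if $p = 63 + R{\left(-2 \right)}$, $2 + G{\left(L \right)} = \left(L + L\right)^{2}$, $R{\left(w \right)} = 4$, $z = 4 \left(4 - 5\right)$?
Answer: $6435$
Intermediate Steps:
$z = -4$ ($z = 4 \left(-1\right) = -4$)
$G{\left(L \right)} = -2 + 4 L^{2}$ ($G{\left(L \right)} = -2 + \left(L + L\right)^{2} = -2 + \left(2 L\right)^{2} = -2 + 4 L^{2}$)
$p = 67$ ($p = 63 + 4 = 67$)
$G{\left(10 \right)} f{\left(z \right)} + p = \left(-2 + 4 \cdot 10^{2}\right) \left(-4\right)^{2} + 67 = \left(-2 + 4 \cdot 100\right) 16 + 67 = \left(-2 + 400\right) 16 + 67 = 398 \cdot 16 + 67 = 6368 + 67 = 6435$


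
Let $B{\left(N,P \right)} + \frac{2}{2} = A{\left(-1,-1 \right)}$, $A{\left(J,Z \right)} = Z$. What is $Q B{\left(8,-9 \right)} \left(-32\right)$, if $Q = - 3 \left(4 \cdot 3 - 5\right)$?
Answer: $-1344$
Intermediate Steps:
$B{\left(N,P \right)} = -2$ ($B{\left(N,P \right)} = -1 - 1 = -2$)
$Q = -21$ ($Q = - 3 \left(12 - 5\right) = \left(-3\right) 7 = -21$)
$Q B{\left(8,-9 \right)} \left(-32\right) = \left(-21\right) \left(-2\right) \left(-32\right) = 42 \left(-32\right) = -1344$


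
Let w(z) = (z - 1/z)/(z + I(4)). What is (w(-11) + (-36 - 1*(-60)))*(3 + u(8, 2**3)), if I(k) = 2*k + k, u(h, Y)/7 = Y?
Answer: 8496/11 ≈ 772.36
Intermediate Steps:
u(h, Y) = 7*Y
I(k) = 3*k
w(z) = (z - 1/z)/(12 + z) (w(z) = (z - 1/z)/(z + 3*4) = (z - 1/z)/(z + 12) = (z - 1/z)/(12 + z))
(w(-11) + (-36 - 1*(-60)))*(3 + u(8, 2**3)) = ((-1 + (-11)**2)/((-11)*(12 - 11)) + (-36 - 1*(-60)))*(3 + 7*2**3) = (-1/11*(-1 + 121)/1 + (-36 + 60))*(3 + 7*8) = (-1/11*1*120 + 24)*(3 + 56) = (-120/11 + 24)*59 = (144/11)*59 = 8496/11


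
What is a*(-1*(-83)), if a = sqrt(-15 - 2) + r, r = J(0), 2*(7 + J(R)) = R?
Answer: -581 + 83*I*sqrt(17) ≈ -581.0 + 342.22*I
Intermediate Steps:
J(R) = -7 + R/2
r = -7 (r = -7 + (1/2)*0 = -7 + 0 = -7)
a = -7 + I*sqrt(17) (a = sqrt(-15 - 2) - 7 = sqrt(-17) - 7 = I*sqrt(17) - 7 = -7 + I*sqrt(17) ≈ -7.0 + 4.1231*I)
a*(-1*(-83)) = (-7 + I*sqrt(17))*(-1*(-83)) = (-7 + I*sqrt(17))*83 = -581 + 83*I*sqrt(17)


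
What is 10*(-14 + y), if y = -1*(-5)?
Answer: -90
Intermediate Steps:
y = 5
10*(-14 + y) = 10*(-14 + 5) = 10*(-9) = -90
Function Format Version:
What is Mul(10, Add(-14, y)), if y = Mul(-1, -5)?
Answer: -90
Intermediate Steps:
y = 5
Mul(10, Add(-14, y)) = Mul(10, Add(-14, 5)) = Mul(10, -9) = -90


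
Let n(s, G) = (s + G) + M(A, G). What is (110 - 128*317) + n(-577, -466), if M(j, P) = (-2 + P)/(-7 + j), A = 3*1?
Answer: -41392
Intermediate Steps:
A = 3
M(j, P) = (-2 + P)/(-7 + j)
n(s, G) = ½ + s + 3*G/4 (n(s, G) = (s + G) + (-2 + G)/(-7 + 3) = (G + s) + (-2 + G)/(-4) = (G + s) - (-2 + G)/4 = (G + s) + (½ - G/4) = ½ + s + 3*G/4)
(110 - 128*317) + n(-577, -466) = (110 - 128*317) + (½ - 577 + (¾)*(-466)) = (110 - 40576) + (½ - 577 - 699/2) = -40466 - 926 = -41392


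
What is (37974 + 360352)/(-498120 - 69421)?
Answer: -398326/567541 ≈ -0.70185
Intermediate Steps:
(37974 + 360352)/(-498120 - 69421) = 398326/(-567541) = 398326*(-1/567541) = -398326/567541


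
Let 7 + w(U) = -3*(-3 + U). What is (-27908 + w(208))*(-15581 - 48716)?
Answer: 1834393410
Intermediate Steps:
w(U) = 2 - 3*U (w(U) = -7 - 3*(-3 + U) = -7 + (9 - 3*U) = 2 - 3*U)
(-27908 + w(208))*(-15581 - 48716) = (-27908 + (2 - 3*208))*(-15581 - 48716) = (-27908 + (2 - 624))*(-64297) = (-27908 - 622)*(-64297) = -28530*(-64297) = 1834393410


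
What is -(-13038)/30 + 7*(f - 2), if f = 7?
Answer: 2348/5 ≈ 469.60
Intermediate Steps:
-(-13038)/30 + 7*(f - 2) = -(-13038)/30 + 7*(7 - 2) = -(-13038)/30 + 7*5 = -123*(-53/15) + 35 = 2173/5 + 35 = 2348/5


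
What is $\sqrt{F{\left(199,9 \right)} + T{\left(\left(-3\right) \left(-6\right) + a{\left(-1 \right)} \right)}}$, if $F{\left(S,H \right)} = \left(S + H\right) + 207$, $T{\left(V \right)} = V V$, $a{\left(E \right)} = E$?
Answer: $8 \sqrt{11} \approx 26.533$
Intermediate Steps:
$T{\left(V \right)} = V^{2}$
$F{\left(S,H \right)} = 207 + H + S$ ($F{\left(S,H \right)} = \left(H + S\right) + 207 = 207 + H + S$)
$\sqrt{F{\left(199,9 \right)} + T{\left(\left(-3\right) \left(-6\right) + a{\left(-1 \right)} \right)}} = \sqrt{\left(207 + 9 + 199\right) + \left(\left(-3\right) \left(-6\right) - 1\right)^{2}} = \sqrt{415 + \left(18 - 1\right)^{2}} = \sqrt{415 + 17^{2}} = \sqrt{415 + 289} = \sqrt{704} = 8 \sqrt{11}$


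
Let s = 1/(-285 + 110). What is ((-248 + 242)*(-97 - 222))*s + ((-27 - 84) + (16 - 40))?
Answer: -25539/175 ≈ -145.94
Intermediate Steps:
s = -1/175 (s = 1/(-175) = -1/175 ≈ -0.0057143)
((-248 + 242)*(-97 - 222))*s + ((-27 - 84) + (16 - 40)) = ((-248 + 242)*(-97 - 222))*(-1/175) + ((-27 - 84) + (16 - 40)) = -6*(-319)*(-1/175) + (-111 - 24) = 1914*(-1/175) - 135 = -1914/175 - 135 = -25539/175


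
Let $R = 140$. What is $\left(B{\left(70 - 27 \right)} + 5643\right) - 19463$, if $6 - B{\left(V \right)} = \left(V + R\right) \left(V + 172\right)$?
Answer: $-53159$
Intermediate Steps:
$B{\left(V \right)} = 6 - \left(140 + V\right) \left(172 + V\right)$ ($B{\left(V \right)} = 6 - \left(V + 140\right) \left(V + 172\right) = 6 - \left(140 + V\right) \left(172 + V\right)$)
$\left(B{\left(70 - 27 \right)} + 5643\right) - 19463 = \left(\left(-24074 - \left(70 - 27\right)^{2} - 312 \left(70 - 27\right)\right) + 5643\right) - 19463 = \left(\left(-24074 - 43^{2} - 13416\right) + 5643\right) - 19463 = \left(\left(-24074 - 1849 - 13416\right) + 5643\right) - 19463 = \left(-39339 + 5643\right) - 19463 = -33696 - 19463 = -53159$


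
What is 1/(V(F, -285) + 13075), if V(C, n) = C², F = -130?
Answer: 1/29975 ≈ 3.3361e-5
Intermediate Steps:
1/(V(F, -285) + 13075) = 1/((-130)² + 13075) = 1/(16900 + 13075) = 1/29975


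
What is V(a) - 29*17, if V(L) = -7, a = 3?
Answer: -500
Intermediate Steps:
V(a) - 29*17 = -7 - 29*17 = -7 - 493 = -500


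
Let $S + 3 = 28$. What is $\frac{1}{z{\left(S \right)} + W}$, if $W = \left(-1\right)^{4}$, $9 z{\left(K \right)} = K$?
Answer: $\frac{9}{34} \approx 0.26471$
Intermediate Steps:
$S = 25$ ($S = -3 + 28 = 25$)
$z{\left(K \right)} = \frac{K}{9}$
$W = 1$
$\frac{1}{z{\left(S \right)} + W} = \frac{1}{\frac{1}{9} \cdot 25 + 1} = \frac{1}{\frac{25}{9} + 1} = \frac{1}{\frac{34}{9}} = \frac{9}{34}$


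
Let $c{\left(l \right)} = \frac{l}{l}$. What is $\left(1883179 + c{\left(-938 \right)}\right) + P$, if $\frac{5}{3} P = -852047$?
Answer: $\frac{6859759}{5} \approx 1.372 \cdot 10^{6}$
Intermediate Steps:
$P = - \frac{2556141}{5}$ ($P = \frac{3}{5} \left(-852047\right) = - \frac{2556141}{5} \approx -5.1123 \cdot 10^{5}$)
$c{\left(l \right)} = 1$
$\left(1883179 + c{\left(-938 \right)}\right) + P = \left(1883179 + 1\right) - \frac{2556141}{5} = 1883180 - \frac{2556141}{5} = \frac{6859759}{5}$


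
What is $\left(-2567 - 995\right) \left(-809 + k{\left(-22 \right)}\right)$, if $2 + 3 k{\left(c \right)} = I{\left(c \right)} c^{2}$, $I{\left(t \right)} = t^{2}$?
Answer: $- \frac{825767774}{3} \approx -2.7526 \cdot 10^{8}$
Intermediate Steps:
$k{\left(c \right)} = - \frac{2}{3} + \frac{c^{4}}{3}$ ($k{\left(c \right)} = - \frac{2}{3} + \frac{c^{2} c^{2}}{3} = - \frac{2}{3} + \frac{c^{4}}{3}$)
$\left(-2567 - 995\right) \left(-809 + k{\left(-22 \right)}\right) = \left(-2567 - 995\right) \left(-809 - \left(\frac{2}{3} - \frac{\left(-22\right)^{4}}{3}\right)\right) = - 3562 \left(-809 + \left(- \frac{2}{3} + \frac{1}{3} \cdot 234256\right)\right) = - 3562 \left(-809 + \left(- \frac{2}{3} + \frac{234256}{3}\right)\right) = - 3562 \left(-809 + \frac{234254}{3}\right) = \left(-3562\right) \frac{231827}{3} = - \frac{825767774}{3}$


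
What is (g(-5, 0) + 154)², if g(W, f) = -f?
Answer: 23716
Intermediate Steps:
(g(-5, 0) + 154)² = (-1*0 + 154)² = (0 + 154)² = 154² = 23716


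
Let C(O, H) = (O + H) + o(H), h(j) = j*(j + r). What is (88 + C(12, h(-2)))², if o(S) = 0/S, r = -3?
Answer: 12100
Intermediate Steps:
h(j) = j*(-3 + j) (h(j) = j*(j - 3) = j*(-3 + j))
o(S) = 0
C(O, H) = H + O (C(O, H) = (O + H) + 0 = (H + O) + 0 = H + O)
(88 + C(12, h(-2)))² = (88 + (-2*(-3 - 2) + 12))² = (88 + (-2*(-5) + 12))² = (88 + (10 + 12))² = (88 + 22)² = 110² = 12100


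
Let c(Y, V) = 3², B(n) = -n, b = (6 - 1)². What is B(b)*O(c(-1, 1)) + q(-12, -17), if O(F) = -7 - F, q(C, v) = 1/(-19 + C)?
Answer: 12399/31 ≈ 399.97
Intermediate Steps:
b = 25 (b = 5² = 25)
c(Y, V) = 9
B(b)*O(c(-1, 1)) + q(-12, -17) = (-1*25)*(-7 - 1*9) + 1/(-19 - 12) = -25*(-7 - 9) + 1/(-31) = -25*(-16) - 1/31 = 400 - 1/31 = 12399/31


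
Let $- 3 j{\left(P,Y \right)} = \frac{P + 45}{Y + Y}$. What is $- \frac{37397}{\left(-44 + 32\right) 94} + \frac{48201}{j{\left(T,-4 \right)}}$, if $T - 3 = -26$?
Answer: $\frac{652860103}{12408} \approx 52616.0$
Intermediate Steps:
$T = -23$ ($T = 3 - 26 = -23$)
$j{\left(P,Y \right)} = - \frac{45 + P}{6 Y}$ ($j{\left(P,Y \right)} = - \frac{\left(P + 45\right) \frac{1}{Y + Y}}{3} = - \frac{\left(45 + P\right) \frac{1}{2 Y}}{3} = - \frac{\frac{1}{2} \frac{1}{Y} \left(45 + P\right)}{3} = - \frac{45 + P}{6 Y}$)
$- \frac{37397}{\left(-44 + 32\right) 94} + \frac{48201}{j{\left(T,-4 \right)}} = - \frac{37397}{\left(-44 + 32\right) 94} + \frac{48201}{\frac{1}{6} \frac{1}{-4} \left(-45 - -23\right)} = - \frac{37397}{\left(-12\right) 94} + \frac{48201}{\frac{1}{6} \left(- \frac{1}{4}\right) \left(-45 + 23\right)} = - \frac{37397}{-1128} + \frac{48201}{\frac{1}{6} \left(- \frac{1}{4}\right) \left(-22\right)} = \left(-37397\right) \left(- \frac{1}{1128}\right) + \frac{48201}{\frac{11}{12}} = \frac{37397}{1128} + 48201 \cdot \frac{12}{11} = \frac{37397}{1128} + \frac{578412}{11} = \frac{652860103}{12408}$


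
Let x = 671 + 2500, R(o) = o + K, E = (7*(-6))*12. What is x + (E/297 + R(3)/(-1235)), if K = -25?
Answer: 129165671/40755 ≈ 3169.3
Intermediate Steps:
E = -504 (E = -42*12 = -504)
R(o) = -25 + o (R(o) = o - 25 = -25 + o)
x = 3171
x + (E/297 + R(3)/(-1235)) = 3171 + (-504/297 + (-25 + 3)/(-1235)) = 3171 + (-504*1/297 - 22*(-1/1235)) = 3171 + (-56/33 + 22/1235) = 3171 - 68434/40755 = 129165671/40755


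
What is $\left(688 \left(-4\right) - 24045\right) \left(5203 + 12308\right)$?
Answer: $-469242267$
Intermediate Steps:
$\left(688 \left(-4\right) - 24045\right) \left(5203 + 12308\right) = \left(-2752 - 24045\right) 17511 = \left(-26797\right) 17511 = -469242267$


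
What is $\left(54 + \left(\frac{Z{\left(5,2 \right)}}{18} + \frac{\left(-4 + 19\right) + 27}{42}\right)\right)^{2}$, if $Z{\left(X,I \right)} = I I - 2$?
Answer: $\frac{246016}{81} \approx 3037.2$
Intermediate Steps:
$Z{\left(X,I \right)} = -2 + I^{2}$ ($Z{\left(X,I \right)} = I^{2} - 2 = -2 + I^{2}$)
$\left(54 + \left(\frac{Z{\left(5,2 \right)}}{18} + \frac{\left(-4 + 19\right) + 27}{42}\right)\right)^{2} = \left(54 + \left(\frac{-2 + 2^{2}}{18} + \frac{\left(-4 + 19\right) + 27}{42}\right)\right)^{2} = \left(54 + \left(\left(-2 + 4\right) \frac{1}{18} + \left(15 + 27\right) \frac{1}{42}\right)\right)^{2} = \left(54 + \left(2 \cdot \frac{1}{18} + 42 \cdot \frac{1}{42}\right)\right)^{2} = \left(54 + \left(\frac{1}{9} + 1\right)\right)^{2} = \left(54 + \frac{10}{9}\right)^{2} = \left(\frac{496}{9}\right)^{2} = \frac{246016}{81}$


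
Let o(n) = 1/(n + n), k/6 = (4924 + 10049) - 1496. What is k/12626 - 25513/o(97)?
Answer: -31246291955/6313 ≈ -4.9495e+6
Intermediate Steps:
k = 80862 (k = 6*((4924 + 10049) - 1496) = 6*(14973 - 1496) = 6*13477 = 80862)
o(n) = 1/(2*n)
k/12626 - 25513/o(97) = 80862/12626 - 25513/((½)/97) = 80862*(1/12626) - 25513/((½)*(1/97)) = 40431/6313 - 25513/1/194 = 40431/6313 - 25513*194 = 40431/6313 - 4949522 = -31246291955/6313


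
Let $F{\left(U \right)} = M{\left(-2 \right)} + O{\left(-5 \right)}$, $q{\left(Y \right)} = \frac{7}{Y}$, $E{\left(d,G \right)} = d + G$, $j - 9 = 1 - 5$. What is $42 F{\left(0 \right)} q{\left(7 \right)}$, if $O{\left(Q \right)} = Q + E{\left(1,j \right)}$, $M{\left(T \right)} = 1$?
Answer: $84$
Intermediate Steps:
$j = 5$ ($j = 9 + \left(1 - 5\right) = 9 - 4 = 5$)
$E{\left(d,G \right)} = G + d$
$O{\left(Q \right)} = 6 + Q$ ($O{\left(Q \right)} = Q + \left(5 + 1\right) = Q + 6 = 6 + Q$)
$F{\left(U \right)} = 2$ ($F{\left(U \right)} = 1 + \left(6 - 5\right) = 1 + 1 = 2$)
$42 F{\left(0 \right)} q{\left(7 \right)} = 42 \cdot 2 \cdot \frac{7}{7} = 84 \cdot 7 \cdot \frac{1}{7} = 84 \cdot 1 = 84$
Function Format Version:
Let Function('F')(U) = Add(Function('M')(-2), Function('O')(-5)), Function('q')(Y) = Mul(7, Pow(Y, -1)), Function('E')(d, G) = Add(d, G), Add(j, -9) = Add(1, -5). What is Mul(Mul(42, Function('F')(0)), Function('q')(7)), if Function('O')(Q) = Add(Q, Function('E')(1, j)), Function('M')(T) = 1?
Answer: 84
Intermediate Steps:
j = 5 (j = Add(9, Add(1, -5)) = Add(9, -4) = 5)
Function('E')(d, G) = Add(G, d)
Function('O')(Q) = Add(6, Q) (Function('O')(Q) = Add(Q, Add(5, 1)) = Add(Q, 6) = Add(6, Q))
Function('F')(U) = 2 (Function('F')(U) = Add(1, Add(6, -5)) = Add(1, 1) = 2)
Mul(Mul(42, Function('F')(0)), Function('q')(7)) = Mul(Mul(42, 2), Mul(7, Pow(7, -1))) = Mul(84, Mul(7, Rational(1, 7))) = Mul(84, 1) = 84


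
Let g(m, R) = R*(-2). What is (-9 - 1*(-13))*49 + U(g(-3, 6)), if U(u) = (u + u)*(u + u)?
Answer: 772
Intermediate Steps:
g(m, R) = -2*R
U(u) = 4*u² (U(u) = (2*u)*(2*u) = 4*u²)
(-9 - 1*(-13))*49 + U(g(-3, 6)) = (-9 - 1*(-13))*49 + 4*(-2*6)² = (-9 + 13)*49 + 4*(-12)² = 4*49 + 4*144 = 196 + 576 = 772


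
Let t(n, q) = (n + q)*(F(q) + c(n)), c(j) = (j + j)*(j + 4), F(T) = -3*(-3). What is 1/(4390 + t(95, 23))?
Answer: 1/2225032 ≈ 4.4943e-7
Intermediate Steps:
F(T) = 9
c(j) = 2*j*(4 + j) (c(j) = (2*j)*(4 + j) = 2*j*(4 + j))
t(n, q) = (9 + 2*n*(4 + n))*(n + q) (t(n, q) = (n + q)*(9 + 2*n*(4 + n)) = (9 + 2*n*(4 + n))*(n + q))
1/(4390 + t(95, 23)) = 1/(4390 + (9*95 + 9*23 + 2*95**2*(4 + 95) + 2*95*23*(4 + 95))) = 1/(4390 + (855 + 207 + 2*9025*99 + 2*95*23*99)) = 1/(4390 + (855 + 207 + 1786950 + 432630)) = 1/(4390 + 2220642) = 1/2225032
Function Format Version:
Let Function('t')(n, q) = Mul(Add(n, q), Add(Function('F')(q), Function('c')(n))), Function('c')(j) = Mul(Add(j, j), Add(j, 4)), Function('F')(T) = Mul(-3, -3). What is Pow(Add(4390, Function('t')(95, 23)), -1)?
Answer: Rational(1, 2225032) ≈ 4.4943e-7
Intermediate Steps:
Function('F')(T) = 9
Function('c')(j) = Mul(2, j, Add(4, j)) (Function('c')(j) = Mul(Mul(2, j), Add(4, j)) = Mul(2, j, Add(4, j)))
Function('t')(n, q) = Mul(Add(9, Mul(2, n, Add(4, n))), Add(n, q)) (Function('t')(n, q) = Mul(Add(n, q), Add(9, Mul(2, n, Add(4, n)))) = Mul(Add(9, Mul(2, n, Add(4, n))), Add(n, q)))
Pow(Add(4390, Function('t')(95, 23)), -1) = Pow(Add(4390, Add(Mul(9, 95), Mul(9, 23), Mul(2, Pow(95, 2), Add(4, 95)), Mul(2, 95, 23, Add(4, 95)))), -1) = Pow(Add(4390, Add(855, 207, Mul(2, 9025, 99), Mul(2, 95, 23, 99))), -1) = Pow(Add(4390, Add(855, 207, 1786950, 432630)), -1) = Pow(Add(4390, 2220642), -1) = Pow(2225032, -1) = Rational(1, 2225032)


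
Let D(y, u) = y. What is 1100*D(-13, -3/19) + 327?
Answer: -13973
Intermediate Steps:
1100*D(-13, -3/19) + 327 = 1100*(-13) + 327 = -14300 + 327 = -13973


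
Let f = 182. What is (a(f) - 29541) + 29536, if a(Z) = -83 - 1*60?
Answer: -148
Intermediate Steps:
a(Z) = -143 (a(Z) = -83 - 60 = -143)
(a(f) - 29541) + 29536 = (-143 - 29541) + 29536 = -29684 + 29536 = -148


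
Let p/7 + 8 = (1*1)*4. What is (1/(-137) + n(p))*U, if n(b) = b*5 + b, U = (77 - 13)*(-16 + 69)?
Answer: -78073664/137 ≈ -5.6988e+5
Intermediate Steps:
p = -28 (p = -56 + 7*((1*1)*4) = -56 + 7*(1*4) = -56 + 7*4 = -56 + 28 = -28)
U = 3392 (U = 64*53 = 3392)
n(b) = 6*b (n(b) = 5*b + b = 6*b)
(1/(-137) + n(p))*U = (1/(-137) + 6*(-28))*3392 = (-1/137 - 168)*3392 = -23017/137*3392 = -78073664/137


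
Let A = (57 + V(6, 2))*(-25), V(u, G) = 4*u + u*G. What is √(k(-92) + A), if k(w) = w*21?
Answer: 3*I*√473 ≈ 65.246*I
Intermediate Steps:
V(u, G) = 4*u + G*u
k(w) = 21*w
A = -2325 (A = (57 + 6*(4 + 2))*(-25) = (57 + 6*6)*(-25) = (57 + 36)*(-25) = 93*(-25) = -2325)
√(k(-92) + A) = √(21*(-92) - 2325) = √(-1932 - 2325) = √(-4257) = 3*I*√473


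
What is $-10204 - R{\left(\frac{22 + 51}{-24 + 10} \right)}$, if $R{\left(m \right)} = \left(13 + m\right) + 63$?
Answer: $- \frac{143847}{14} \approx -10275.0$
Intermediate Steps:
$R{\left(m \right)} = 76 + m$
$-10204 - R{\left(\frac{22 + 51}{-24 + 10} \right)} = -10204 - \left(76 + \frac{22 + 51}{-24 + 10}\right) = -10204 - \left(76 + \frac{73}{-14}\right) = -10204 - \left(76 + 73 \left(- \frac{1}{14}\right)\right) = -10204 - \left(76 - \frac{73}{14}\right) = -10204 - \frac{991}{14} = - \frac{143847}{14}$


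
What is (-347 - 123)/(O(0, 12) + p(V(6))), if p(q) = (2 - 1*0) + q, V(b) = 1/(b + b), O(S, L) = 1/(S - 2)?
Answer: -5640/19 ≈ -296.84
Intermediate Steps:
O(S, L) = 1/(-2 + S)
V(b) = 1/(2*b)
p(q) = 2 + q (p(q) = (2 + 0) + q = 2 + q)
(-347 - 123)/(O(0, 12) + p(V(6))) = (-347 - 123)/(1/(-2 + 0) + (2 + (½)/6)) = -470/(1/(-2) + (2 + (½)*(⅙))) = -470/(-½ + (2 + 1/12)) = -470/(-½ + 25/12) = -470/19/12 = -470*12/19 = -5640/19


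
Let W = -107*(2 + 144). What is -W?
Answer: 15622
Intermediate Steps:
W = -15622 (W = -107*146 = -15622)
-W = -1*(-15622) = 15622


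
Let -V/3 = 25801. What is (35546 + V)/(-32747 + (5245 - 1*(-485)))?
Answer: 41857/27017 ≈ 1.5493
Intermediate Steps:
V = -77403 (V = -3*25801 = -77403)
(35546 + V)/(-32747 + (5245 - 1*(-485))) = (35546 - 77403)/(-32747 + (5245 - 1*(-485))) = -41857/(-32747 + (5245 + 485)) = -41857/(-32747 + 5730) = -41857/(-27017) = -41857*(-1/27017) = 41857/27017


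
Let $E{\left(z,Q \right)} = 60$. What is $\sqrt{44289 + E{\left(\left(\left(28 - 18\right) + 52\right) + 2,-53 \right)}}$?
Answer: $\sqrt{44349} \approx 210.59$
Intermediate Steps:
$\sqrt{44289 + E{\left(\left(\left(28 - 18\right) + 52\right) + 2,-53 \right)}} = \sqrt{44289 + 60} = \sqrt{44349}$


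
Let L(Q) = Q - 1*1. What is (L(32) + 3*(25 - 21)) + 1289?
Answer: 1332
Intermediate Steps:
L(Q) = -1 + Q (L(Q) = Q - 1 = -1 + Q)
(L(32) + 3*(25 - 21)) + 1289 = ((-1 + 32) + 3*(25 - 21)) + 1289 = (31 + 3*4) + 1289 = (31 + 12) + 1289 = 43 + 1289 = 1332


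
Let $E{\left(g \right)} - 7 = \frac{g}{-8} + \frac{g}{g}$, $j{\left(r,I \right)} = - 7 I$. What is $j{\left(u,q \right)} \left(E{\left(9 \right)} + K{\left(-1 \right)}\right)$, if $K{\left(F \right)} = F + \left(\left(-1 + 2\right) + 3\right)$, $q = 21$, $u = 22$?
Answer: $- \frac{11613}{8} \approx -1451.6$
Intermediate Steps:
$E{\left(g \right)} = 8 - \frac{g}{8}$ ($E{\left(g \right)} = 7 + \left(\frac{g}{-8} + \frac{g}{g}\right) = 7 + \left(g \left(- \frac{1}{8}\right) + 1\right) = 7 - \left(-1 + \frac{g}{8}\right) = 8 - \frac{g}{8}$)
$K{\left(F \right)} = 4 + F$ ($K{\left(F \right)} = F + \left(1 + 3\right) = F + 4 = 4 + F$)
$j{\left(u,q \right)} \left(E{\left(9 \right)} + K{\left(-1 \right)}\right) = \left(-7\right) 21 \left(\left(8 - \frac{9}{8}\right) + \left(4 - 1\right)\right) = - 147 \left(\left(8 - \frac{9}{8}\right) + 3\right) = - 147 \left(\frac{55}{8} + 3\right) = \left(-147\right) \frac{79}{8} = - \frac{11613}{8}$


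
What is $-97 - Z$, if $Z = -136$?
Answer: $39$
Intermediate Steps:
$-97 - Z = -97 - -136 = -97 + 136 = 39$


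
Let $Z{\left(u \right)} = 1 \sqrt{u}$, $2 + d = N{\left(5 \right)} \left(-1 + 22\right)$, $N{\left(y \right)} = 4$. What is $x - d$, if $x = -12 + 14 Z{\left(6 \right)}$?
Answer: $-94 + 14 \sqrt{6} \approx -59.707$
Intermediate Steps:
$d = 82$ ($d = -2 + 4 \left(-1 + 22\right) = -2 + 4 \cdot 21 = -2 + 84 = 82$)
$Z{\left(u \right)} = \sqrt{u}$
$x = -12 + 14 \sqrt{6} \approx 22.293$
$x - d = \left(-12 + 14 \sqrt{6}\right) - 82 = -94 + 14 \sqrt{6}$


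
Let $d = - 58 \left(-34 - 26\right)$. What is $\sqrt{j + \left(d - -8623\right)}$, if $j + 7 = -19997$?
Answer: $i \sqrt{7901} \approx 88.888 i$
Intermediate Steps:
$j = -20004$ ($j = -7 - 19997 = -20004$)
$d = 3480$ ($d = \left(-58\right) \left(-60\right) = 3480$)
$\sqrt{j + \left(d - -8623\right)} = \sqrt{-20004 + \left(3480 - -8623\right)} = \sqrt{-20004 + \left(3480 + 8623\right)} = \sqrt{-20004 + 12103} = \sqrt{-7901} = i \sqrt{7901}$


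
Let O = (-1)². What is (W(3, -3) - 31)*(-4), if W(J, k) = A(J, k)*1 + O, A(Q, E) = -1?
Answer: 124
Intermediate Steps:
O = 1
W(J, k) = 0 (W(J, k) = -1*1 + 1 = -1 + 1 = 0)
(W(3, -3) - 31)*(-4) = (0 - 31)*(-4) = -31*(-4) = 124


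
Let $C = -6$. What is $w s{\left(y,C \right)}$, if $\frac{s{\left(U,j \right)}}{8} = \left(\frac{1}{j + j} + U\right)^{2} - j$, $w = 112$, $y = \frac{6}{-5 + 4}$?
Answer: $\frac{346808}{9} \approx 38534.0$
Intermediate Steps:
$y = -6$ ($y = \frac{6}{-1} = 6 \left(-1\right) = -6$)
$s{\left(U,j \right)} = - 8 j + 8 \left(U + \frac{1}{2 j}\right)^{2}$ ($s{\left(U,j \right)} = 8 \left(\left(\frac{1}{j + j} + U\right)^{2} - j\right) = 8 \left(\left(\frac{1}{2 j} + U\right)^{2} - j\right) = 8 \left(\left(U + \frac{1}{2 j}\right)^{2} - j\right) = - 8 j + 8 \left(U + \frac{1}{2 j}\right)^{2}$)
$w s{\left(y,C \right)} = 112 \left(\left(-8\right) \left(-6\right) + \frac{2 \left(1 + 2 \left(-6\right) \left(-6\right)\right)^{2}}{36}\right) = 112 \left(48 + 2 \cdot \frac{1}{36} \left(1 + 72\right)^{2}\right) = 112 \left(48 + 2 \cdot \frac{1}{36} \cdot 73^{2}\right) = 112 \left(48 + 2 \cdot \frac{1}{36} \cdot 5329\right) = 112 \left(48 + \frac{5329}{18}\right) = 112 \cdot \frac{6193}{18} = \frac{346808}{9}$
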